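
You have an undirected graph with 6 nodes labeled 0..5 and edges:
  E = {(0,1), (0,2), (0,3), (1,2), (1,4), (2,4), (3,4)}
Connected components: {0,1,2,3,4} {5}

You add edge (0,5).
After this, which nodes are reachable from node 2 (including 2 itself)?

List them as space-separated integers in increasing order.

Before: nodes reachable from 2: {0,1,2,3,4}
Adding (0,5): merges 2's component with another. Reachability grows.
After: nodes reachable from 2: {0,1,2,3,4,5}

Answer: 0 1 2 3 4 5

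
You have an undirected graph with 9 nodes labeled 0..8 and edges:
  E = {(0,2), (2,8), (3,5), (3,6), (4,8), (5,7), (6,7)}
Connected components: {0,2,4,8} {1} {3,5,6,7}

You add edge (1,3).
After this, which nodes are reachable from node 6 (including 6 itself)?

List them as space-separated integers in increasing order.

Answer: 1 3 5 6 7

Derivation:
Before: nodes reachable from 6: {3,5,6,7}
Adding (1,3): merges 6's component with another. Reachability grows.
After: nodes reachable from 6: {1,3,5,6,7}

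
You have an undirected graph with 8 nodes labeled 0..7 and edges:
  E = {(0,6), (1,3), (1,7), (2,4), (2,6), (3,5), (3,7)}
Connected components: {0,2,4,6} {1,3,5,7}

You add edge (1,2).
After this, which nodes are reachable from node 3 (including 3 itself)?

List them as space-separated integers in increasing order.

Answer: 0 1 2 3 4 5 6 7

Derivation:
Before: nodes reachable from 3: {1,3,5,7}
Adding (1,2): merges 3's component with another. Reachability grows.
After: nodes reachable from 3: {0,1,2,3,4,5,6,7}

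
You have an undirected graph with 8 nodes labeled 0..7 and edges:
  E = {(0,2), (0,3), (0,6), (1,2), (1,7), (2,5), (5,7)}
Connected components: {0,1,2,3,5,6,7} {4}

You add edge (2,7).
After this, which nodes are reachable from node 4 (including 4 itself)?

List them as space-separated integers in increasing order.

Before: nodes reachable from 4: {4}
Adding (2,7): both endpoints already in same component. Reachability from 4 unchanged.
After: nodes reachable from 4: {4}

Answer: 4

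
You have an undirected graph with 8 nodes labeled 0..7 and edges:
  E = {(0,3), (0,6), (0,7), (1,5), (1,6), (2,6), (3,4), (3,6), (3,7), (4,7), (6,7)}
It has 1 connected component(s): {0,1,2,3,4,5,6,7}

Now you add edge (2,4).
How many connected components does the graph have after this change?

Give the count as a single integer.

Initial component count: 1
Add (2,4): endpoints already in same component. Count unchanged: 1.
New component count: 1

Answer: 1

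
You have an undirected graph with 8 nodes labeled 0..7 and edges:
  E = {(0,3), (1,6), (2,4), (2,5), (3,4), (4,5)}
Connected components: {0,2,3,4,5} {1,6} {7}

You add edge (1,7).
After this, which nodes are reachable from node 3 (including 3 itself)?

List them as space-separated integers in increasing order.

Answer: 0 2 3 4 5

Derivation:
Before: nodes reachable from 3: {0,2,3,4,5}
Adding (1,7): merges two components, but neither contains 3. Reachability from 3 unchanged.
After: nodes reachable from 3: {0,2,3,4,5}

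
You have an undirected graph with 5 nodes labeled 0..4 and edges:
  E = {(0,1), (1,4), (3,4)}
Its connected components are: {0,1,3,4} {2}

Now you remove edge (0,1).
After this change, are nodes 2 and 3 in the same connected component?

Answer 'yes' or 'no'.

Answer: no

Derivation:
Initial components: {0,1,3,4} {2}
Removing edge (0,1): it was a bridge — component count 2 -> 3.
New components: {0} {1,3,4} {2}
Are 2 and 3 in the same component? no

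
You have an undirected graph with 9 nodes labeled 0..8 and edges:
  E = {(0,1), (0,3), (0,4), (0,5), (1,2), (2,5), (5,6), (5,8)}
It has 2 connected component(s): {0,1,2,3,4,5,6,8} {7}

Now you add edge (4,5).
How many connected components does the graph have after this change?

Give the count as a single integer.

Initial component count: 2
Add (4,5): endpoints already in same component. Count unchanged: 2.
New component count: 2

Answer: 2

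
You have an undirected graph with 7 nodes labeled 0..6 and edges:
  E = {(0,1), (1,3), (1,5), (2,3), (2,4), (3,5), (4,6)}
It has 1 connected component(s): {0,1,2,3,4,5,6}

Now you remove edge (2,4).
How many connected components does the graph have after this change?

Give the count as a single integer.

Initial component count: 1
Remove (2,4): it was a bridge. Count increases: 1 -> 2.
  After removal, components: {0,1,2,3,5} {4,6}
New component count: 2

Answer: 2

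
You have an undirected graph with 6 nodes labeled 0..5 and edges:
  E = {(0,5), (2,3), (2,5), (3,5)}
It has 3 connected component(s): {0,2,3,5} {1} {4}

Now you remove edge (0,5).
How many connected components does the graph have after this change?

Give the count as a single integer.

Initial component count: 3
Remove (0,5): it was a bridge. Count increases: 3 -> 4.
  After removal, components: {0} {1} {2,3,5} {4}
New component count: 4

Answer: 4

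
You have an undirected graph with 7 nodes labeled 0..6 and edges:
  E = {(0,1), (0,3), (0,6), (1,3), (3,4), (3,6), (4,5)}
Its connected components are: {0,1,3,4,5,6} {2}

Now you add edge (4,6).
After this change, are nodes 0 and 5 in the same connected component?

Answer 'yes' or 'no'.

Answer: yes

Derivation:
Initial components: {0,1,3,4,5,6} {2}
Adding edge (4,6): both already in same component {0,1,3,4,5,6}. No change.
New components: {0,1,3,4,5,6} {2}
Are 0 and 5 in the same component? yes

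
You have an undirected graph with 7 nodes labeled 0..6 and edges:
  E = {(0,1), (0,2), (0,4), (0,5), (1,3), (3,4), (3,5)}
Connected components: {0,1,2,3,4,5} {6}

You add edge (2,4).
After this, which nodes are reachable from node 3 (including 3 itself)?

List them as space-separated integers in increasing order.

Before: nodes reachable from 3: {0,1,2,3,4,5}
Adding (2,4): both endpoints already in same component. Reachability from 3 unchanged.
After: nodes reachable from 3: {0,1,2,3,4,5}

Answer: 0 1 2 3 4 5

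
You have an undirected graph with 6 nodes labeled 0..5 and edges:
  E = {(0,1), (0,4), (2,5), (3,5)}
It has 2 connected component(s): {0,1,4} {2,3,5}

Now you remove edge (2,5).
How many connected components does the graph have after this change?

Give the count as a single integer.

Answer: 3

Derivation:
Initial component count: 2
Remove (2,5): it was a bridge. Count increases: 2 -> 3.
  After removal, components: {0,1,4} {2} {3,5}
New component count: 3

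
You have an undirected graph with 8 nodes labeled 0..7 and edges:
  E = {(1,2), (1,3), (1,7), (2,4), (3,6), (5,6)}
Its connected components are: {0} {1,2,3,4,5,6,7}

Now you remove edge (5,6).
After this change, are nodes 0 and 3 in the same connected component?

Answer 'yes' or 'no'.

Answer: no

Derivation:
Initial components: {0} {1,2,3,4,5,6,7}
Removing edge (5,6): it was a bridge — component count 2 -> 3.
New components: {0} {1,2,3,4,6,7} {5}
Are 0 and 3 in the same component? no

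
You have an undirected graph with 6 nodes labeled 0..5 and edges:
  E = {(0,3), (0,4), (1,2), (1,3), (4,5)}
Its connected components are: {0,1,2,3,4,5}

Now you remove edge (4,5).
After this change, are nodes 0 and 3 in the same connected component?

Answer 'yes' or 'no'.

Initial components: {0,1,2,3,4,5}
Removing edge (4,5): it was a bridge — component count 1 -> 2.
New components: {0,1,2,3,4} {5}
Are 0 and 3 in the same component? yes

Answer: yes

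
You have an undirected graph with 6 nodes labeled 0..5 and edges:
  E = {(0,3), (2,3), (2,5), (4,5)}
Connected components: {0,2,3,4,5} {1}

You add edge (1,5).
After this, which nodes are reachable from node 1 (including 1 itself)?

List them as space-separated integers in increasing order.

Before: nodes reachable from 1: {1}
Adding (1,5): merges 1's component with another. Reachability grows.
After: nodes reachable from 1: {0,1,2,3,4,5}

Answer: 0 1 2 3 4 5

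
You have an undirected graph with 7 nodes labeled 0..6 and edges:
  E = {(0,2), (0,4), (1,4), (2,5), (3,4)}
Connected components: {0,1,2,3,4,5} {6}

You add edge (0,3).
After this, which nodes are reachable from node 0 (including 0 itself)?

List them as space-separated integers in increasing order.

Answer: 0 1 2 3 4 5

Derivation:
Before: nodes reachable from 0: {0,1,2,3,4,5}
Adding (0,3): both endpoints already in same component. Reachability from 0 unchanged.
After: nodes reachable from 0: {0,1,2,3,4,5}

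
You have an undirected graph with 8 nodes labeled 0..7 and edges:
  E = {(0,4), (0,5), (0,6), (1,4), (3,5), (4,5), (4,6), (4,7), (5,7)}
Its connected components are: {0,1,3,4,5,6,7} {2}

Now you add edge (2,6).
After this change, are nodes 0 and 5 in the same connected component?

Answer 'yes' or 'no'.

Answer: yes

Derivation:
Initial components: {0,1,3,4,5,6,7} {2}
Adding edge (2,6): merges {2} and {0,1,3,4,5,6,7}.
New components: {0,1,2,3,4,5,6,7}
Are 0 and 5 in the same component? yes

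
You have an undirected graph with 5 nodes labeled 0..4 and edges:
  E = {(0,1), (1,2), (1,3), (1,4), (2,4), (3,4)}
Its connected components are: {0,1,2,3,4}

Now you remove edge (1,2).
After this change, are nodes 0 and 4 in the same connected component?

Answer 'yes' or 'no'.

Initial components: {0,1,2,3,4}
Removing edge (1,2): not a bridge — component count unchanged at 1.
New components: {0,1,2,3,4}
Are 0 and 4 in the same component? yes

Answer: yes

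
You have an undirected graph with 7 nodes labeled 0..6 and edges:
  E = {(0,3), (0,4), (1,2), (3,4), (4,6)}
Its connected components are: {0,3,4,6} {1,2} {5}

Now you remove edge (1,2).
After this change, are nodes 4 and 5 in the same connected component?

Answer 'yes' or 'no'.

Answer: no

Derivation:
Initial components: {0,3,4,6} {1,2} {5}
Removing edge (1,2): it was a bridge — component count 3 -> 4.
New components: {0,3,4,6} {1} {2} {5}
Are 4 and 5 in the same component? no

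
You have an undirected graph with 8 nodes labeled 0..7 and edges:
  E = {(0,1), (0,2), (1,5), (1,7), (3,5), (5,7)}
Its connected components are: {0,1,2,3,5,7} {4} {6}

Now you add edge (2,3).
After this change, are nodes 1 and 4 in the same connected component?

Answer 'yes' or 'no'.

Initial components: {0,1,2,3,5,7} {4} {6}
Adding edge (2,3): both already in same component {0,1,2,3,5,7}. No change.
New components: {0,1,2,3,5,7} {4} {6}
Are 1 and 4 in the same component? no

Answer: no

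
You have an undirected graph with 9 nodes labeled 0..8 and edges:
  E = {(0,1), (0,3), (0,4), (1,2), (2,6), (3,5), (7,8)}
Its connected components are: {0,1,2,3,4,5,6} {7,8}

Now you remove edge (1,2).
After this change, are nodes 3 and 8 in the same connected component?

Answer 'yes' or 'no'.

Initial components: {0,1,2,3,4,5,6} {7,8}
Removing edge (1,2): it was a bridge — component count 2 -> 3.
New components: {0,1,3,4,5} {2,6} {7,8}
Are 3 and 8 in the same component? no

Answer: no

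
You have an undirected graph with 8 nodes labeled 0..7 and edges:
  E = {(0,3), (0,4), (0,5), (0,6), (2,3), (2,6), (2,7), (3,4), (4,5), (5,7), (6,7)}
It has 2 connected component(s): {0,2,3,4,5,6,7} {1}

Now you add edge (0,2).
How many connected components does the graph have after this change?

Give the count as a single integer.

Answer: 2

Derivation:
Initial component count: 2
Add (0,2): endpoints already in same component. Count unchanged: 2.
New component count: 2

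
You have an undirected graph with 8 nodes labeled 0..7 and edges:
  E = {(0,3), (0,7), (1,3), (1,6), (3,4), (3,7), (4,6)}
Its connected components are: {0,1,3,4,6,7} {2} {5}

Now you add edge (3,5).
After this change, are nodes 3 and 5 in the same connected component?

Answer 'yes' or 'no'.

Answer: yes

Derivation:
Initial components: {0,1,3,4,6,7} {2} {5}
Adding edge (3,5): merges {0,1,3,4,6,7} and {5}.
New components: {0,1,3,4,5,6,7} {2}
Are 3 and 5 in the same component? yes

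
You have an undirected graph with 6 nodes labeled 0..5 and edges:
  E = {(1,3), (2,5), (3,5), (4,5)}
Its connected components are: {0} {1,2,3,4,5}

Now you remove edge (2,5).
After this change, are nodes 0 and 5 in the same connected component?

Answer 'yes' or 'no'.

Initial components: {0} {1,2,3,4,5}
Removing edge (2,5): it was a bridge — component count 2 -> 3.
New components: {0} {1,3,4,5} {2}
Are 0 and 5 in the same component? no

Answer: no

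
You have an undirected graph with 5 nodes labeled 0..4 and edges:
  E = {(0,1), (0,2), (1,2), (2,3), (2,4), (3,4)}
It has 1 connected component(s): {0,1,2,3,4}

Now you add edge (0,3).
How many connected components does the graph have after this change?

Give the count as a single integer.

Initial component count: 1
Add (0,3): endpoints already in same component. Count unchanged: 1.
New component count: 1

Answer: 1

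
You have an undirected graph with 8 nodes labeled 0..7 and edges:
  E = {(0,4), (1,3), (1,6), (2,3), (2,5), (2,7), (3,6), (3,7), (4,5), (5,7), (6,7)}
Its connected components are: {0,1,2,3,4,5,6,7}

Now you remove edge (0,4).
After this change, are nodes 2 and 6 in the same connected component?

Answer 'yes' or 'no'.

Initial components: {0,1,2,3,4,5,6,7}
Removing edge (0,4): it was a bridge — component count 1 -> 2.
New components: {0} {1,2,3,4,5,6,7}
Are 2 and 6 in the same component? yes

Answer: yes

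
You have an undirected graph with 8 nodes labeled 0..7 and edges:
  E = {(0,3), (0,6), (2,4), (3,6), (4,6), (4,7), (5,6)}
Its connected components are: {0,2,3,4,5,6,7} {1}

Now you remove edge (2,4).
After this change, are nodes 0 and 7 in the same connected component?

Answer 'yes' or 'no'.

Answer: yes

Derivation:
Initial components: {0,2,3,4,5,6,7} {1}
Removing edge (2,4): it was a bridge — component count 2 -> 3.
New components: {0,3,4,5,6,7} {1} {2}
Are 0 and 7 in the same component? yes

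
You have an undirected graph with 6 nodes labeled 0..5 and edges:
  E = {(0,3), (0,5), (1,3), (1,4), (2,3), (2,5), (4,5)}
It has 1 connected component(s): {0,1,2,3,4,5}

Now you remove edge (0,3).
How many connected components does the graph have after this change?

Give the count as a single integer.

Initial component count: 1
Remove (0,3): not a bridge. Count unchanged: 1.
  After removal, components: {0,1,2,3,4,5}
New component count: 1

Answer: 1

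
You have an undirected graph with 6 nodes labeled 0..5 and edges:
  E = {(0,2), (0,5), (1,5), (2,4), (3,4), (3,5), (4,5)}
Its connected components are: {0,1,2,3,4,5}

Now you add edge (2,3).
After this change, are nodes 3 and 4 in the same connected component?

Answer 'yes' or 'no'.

Initial components: {0,1,2,3,4,5}
Adding edge (2,3): both already in same component {0,1,2,3,4,5}. No change.
New components: {0,1,2,3,4,5}
Are 3 and 4 in the same component? yes

Answer: yes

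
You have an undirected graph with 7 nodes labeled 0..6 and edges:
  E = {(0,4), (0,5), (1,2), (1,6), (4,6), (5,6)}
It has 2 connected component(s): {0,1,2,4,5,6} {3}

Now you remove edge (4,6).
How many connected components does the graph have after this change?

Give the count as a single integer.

Answer: 2

Derivation:
Initial component count: 2
Remove (4,6): not a bridge. Count unchanged: 2.
  After removal, components: {0,1,2,4,5,6} {3}
New component count: 2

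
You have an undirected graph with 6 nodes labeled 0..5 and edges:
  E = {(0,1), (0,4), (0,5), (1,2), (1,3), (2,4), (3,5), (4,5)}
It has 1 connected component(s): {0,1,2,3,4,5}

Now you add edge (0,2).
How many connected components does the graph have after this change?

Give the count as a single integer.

Initial component count: 1
Add (0,2): endpoints already in same component. Count unchanged: 1.
New component count: 1

Answer: 1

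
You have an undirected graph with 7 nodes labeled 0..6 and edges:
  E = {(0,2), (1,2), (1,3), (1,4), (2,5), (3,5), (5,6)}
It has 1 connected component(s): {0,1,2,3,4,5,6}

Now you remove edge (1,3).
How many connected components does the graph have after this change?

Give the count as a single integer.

Initial component count: 1
Remove (1,3): not a bridge. Count unchanged: 1.
  After removal, components: {0,1,2,3,4,5,6}
New component count: 1

Answer: 1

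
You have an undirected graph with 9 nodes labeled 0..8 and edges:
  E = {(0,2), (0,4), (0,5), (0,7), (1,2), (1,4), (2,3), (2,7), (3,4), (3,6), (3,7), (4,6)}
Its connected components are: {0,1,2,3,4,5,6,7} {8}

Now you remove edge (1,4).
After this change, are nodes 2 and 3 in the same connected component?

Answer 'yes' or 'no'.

Initial components: {0,1,2,3,4,5,6,7} {8}
Removing edge (1,4): not a bridge — component count unchanged at 2.
New components: {0,1,2,3,4,5,6,7} {8}
Are 2 and 3 in the same component? yes

Answer: yes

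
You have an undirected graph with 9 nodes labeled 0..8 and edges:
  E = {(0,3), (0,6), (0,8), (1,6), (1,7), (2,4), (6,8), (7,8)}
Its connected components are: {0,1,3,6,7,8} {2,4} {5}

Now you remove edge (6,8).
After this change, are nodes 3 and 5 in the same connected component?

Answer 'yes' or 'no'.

Answer: no

Derivation:
Initial components: {0,1,3,6,7,8} {2,4} {5}
Removing edge (6,8): not a bridge — component count unchanged at 3.
New components: {0,1,3,6,7,8} {2,4} {5}
Are 3 and 5 in the same component? no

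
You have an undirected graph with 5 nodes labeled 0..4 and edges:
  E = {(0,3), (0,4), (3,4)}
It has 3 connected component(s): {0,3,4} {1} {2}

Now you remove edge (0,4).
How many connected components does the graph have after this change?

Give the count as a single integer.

Answer: 3

Derivation:
Initial component count: 3
Remove (0,4): not a bridge. Count unchanged: 3.
  After removal, components: {0,3,4} {1} {2}
New component count: 3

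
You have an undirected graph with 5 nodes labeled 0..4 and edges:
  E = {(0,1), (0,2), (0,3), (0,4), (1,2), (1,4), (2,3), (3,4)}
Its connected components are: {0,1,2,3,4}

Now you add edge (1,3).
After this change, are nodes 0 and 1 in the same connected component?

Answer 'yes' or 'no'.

Answer: yes

Derivation:
Initial components: {0,1,2,3,4}
Adding edge (1,3): both already in same component {0,1,2,3,4}. No change.
New components: {0,1,2,3,4}
Are 0 and 1 in the same component? yes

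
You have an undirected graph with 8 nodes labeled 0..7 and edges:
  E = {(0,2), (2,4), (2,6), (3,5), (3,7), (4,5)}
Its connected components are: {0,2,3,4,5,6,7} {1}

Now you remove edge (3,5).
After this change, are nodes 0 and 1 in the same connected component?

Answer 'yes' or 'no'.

Answer: no

Derivation:
Initial components: {0,2,3,4,5,6,7} {1}
Removing edge (3,5): it was a bridge — component count 2 -> 3.
New components: {0,2,4,5,6} {1} {3,7}
Are 0 and 1 in the same component? no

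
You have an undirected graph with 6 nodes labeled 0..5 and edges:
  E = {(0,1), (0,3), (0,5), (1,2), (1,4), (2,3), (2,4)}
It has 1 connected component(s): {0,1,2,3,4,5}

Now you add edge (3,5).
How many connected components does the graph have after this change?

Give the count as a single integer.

Answer: 1

Derivation:
Initial component count: 1
Add (3,5): endpoints already in same component. Count unchanged: 1.
New component count: 1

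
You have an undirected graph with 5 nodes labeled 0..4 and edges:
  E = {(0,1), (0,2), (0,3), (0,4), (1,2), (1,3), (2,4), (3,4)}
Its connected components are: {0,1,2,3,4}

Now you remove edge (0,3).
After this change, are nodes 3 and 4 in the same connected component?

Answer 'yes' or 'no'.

Answer: yes

Derivation:
Initial components: {0,1,2,3,4}
Removing edge (0,3): not a bridge — component count unchanged at 1.
New components: {0,1,2,3,4}
Are 3 and 4 in the same component? yes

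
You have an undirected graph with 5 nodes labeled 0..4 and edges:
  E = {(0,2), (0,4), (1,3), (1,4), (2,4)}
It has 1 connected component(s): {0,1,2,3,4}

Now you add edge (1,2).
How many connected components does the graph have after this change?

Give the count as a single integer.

Answer: 1

Derivation:
Initial component count: 1
Add (1,2): endpoints already in same component. Count unchanged: 1.
New component count: 1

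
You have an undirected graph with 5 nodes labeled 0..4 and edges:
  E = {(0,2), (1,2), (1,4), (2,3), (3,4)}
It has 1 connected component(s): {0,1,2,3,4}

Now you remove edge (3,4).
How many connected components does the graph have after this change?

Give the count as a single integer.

Answer: 1

Derivation:
Initial component count: 1
Remove (3,4): not a bridge. Count unchanged: 1.
  After removal, components: {0,1,2,3,4}
New component count: 1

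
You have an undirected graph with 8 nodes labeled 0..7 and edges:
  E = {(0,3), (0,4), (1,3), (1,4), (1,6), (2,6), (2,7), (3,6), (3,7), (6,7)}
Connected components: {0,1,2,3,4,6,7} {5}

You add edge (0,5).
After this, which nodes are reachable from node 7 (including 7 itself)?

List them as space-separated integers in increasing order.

Answer: 0 1 2 3 4 5 6 7

Derivation:
Before: nodes reachable from 7: {0,1,2,3,4,6,7}
Adding (0,5): merges 7's component with another. Reachability grows.
After: nodes reachable from 7: {0,1,2,3,4,5,6,7}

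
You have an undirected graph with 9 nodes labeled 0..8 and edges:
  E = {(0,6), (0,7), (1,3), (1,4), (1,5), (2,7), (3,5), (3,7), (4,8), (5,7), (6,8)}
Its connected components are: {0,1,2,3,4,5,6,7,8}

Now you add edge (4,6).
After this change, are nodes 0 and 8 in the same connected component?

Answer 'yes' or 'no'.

Answer: yes

Derivation:
Initial components: {0,1,2,3,4,5,6,7,8}
Adding edge (4,6): both already in same component {0,1,2,3,4,5,6,7,8}. No change.
New components: {0,1,2,3,4,5,6,7,8}
Are 0 and 8 in the same component? yes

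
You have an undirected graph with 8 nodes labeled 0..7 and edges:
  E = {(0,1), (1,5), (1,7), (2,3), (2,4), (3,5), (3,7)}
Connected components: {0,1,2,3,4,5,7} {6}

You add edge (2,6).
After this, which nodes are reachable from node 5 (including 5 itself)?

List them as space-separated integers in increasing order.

Answer: 0 1 2 3 4 5 6 7

Derivation:
Before: nodes reachable from 5: {0,1,2,3,4,5,7}
Adding (2,6): merges 5's component with another. Reachability grows.
After: nodes reachable from 5: {0,1,2,3,4,5,6,7}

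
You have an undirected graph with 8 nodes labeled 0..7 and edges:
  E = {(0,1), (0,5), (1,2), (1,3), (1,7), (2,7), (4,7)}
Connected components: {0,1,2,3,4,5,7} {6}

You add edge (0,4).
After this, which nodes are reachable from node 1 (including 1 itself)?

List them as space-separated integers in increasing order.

Answer: 0 1 2 3 4 5 7

Derivation:
Before: nodes reachable from 1: {0,1,2,3,4,5,7}
Adding (0,4): both endpoints already in same component. Reachability from 1 unchanged.
After: nodes reachable from 1: {0,1,2,3,4,5,7}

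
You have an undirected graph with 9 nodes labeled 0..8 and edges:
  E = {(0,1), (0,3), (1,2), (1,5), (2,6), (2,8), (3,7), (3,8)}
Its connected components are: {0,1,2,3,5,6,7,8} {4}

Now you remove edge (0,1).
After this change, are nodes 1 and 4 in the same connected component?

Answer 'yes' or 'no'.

Answer: no

Derivation:
Initial components: {0,1,2,3,5,6,7,8} {4}
Removing edge (0,1): not a bridge — component count unchanged at 2.
New components: {0,1,2,3,5,6,7,8} {4}
Are 1 and 4 in the same component? no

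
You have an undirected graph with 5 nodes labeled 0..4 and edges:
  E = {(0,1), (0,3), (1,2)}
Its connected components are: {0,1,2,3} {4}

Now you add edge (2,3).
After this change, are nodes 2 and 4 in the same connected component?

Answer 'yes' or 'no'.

Answer: no

Derivation:
Initial components: {0,1,2,3} {4}
Adding edge (2,3): both already in same component {0,1,2,3}. No change.
New components: {0,1,2,3} {4}
Are 2 and 4 in the same component? no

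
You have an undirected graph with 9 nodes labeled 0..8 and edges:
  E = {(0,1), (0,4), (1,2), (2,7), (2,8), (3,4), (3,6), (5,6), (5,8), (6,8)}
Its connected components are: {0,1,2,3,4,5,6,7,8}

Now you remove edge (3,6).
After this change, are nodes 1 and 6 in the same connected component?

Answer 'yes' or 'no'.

Answer: yes

Derivation:
Initial components: {0,1,2,3,4,5,6,7,8}
Removing edge (3,6): not a bridge — component count unchanged at 1.
New components: {0,1,2,3,4,5,6,7,8}
Are 1 and 6 in the same component? yes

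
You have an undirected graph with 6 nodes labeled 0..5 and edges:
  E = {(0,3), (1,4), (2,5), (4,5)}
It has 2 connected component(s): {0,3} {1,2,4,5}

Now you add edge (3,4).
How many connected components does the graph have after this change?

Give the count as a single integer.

Answer: 1

Derivation:
Initial component count: 2
Add (3,4): merges two components. Count decreases: 2 -> 1.
New component count: 1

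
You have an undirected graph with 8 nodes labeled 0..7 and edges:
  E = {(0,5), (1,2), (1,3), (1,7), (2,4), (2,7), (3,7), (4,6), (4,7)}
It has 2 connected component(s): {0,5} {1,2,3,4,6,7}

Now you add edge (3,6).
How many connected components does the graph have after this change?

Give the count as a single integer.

Answer: 2

Derivation:
Initial component count: 2
Add (3,6): endpoints already in same component. Count unchanged: 2.
New component count: 2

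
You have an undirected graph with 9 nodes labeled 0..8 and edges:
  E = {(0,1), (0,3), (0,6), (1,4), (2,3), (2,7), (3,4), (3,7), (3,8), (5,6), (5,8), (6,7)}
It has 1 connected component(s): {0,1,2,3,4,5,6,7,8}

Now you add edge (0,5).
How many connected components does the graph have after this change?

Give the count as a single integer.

Answer: 1

Derivation:
Initial component count: 1
Add (0,5): endpoints already in same component. Count unchanged: 1.
New component count: 1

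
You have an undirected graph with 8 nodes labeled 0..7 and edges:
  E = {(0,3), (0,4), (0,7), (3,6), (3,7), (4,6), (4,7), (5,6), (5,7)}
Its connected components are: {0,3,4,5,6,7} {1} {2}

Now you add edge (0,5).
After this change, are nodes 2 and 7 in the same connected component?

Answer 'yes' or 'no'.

Initial components: {0,3,4,5,6,7} {1} {2}
Adding edge (0,5): both already in same component {0,3,4,5,6,7}. No change.
New components: {0,3,4,5,6,7} {1} {2}
Are 2 and 7 in the same component? no

Answer: no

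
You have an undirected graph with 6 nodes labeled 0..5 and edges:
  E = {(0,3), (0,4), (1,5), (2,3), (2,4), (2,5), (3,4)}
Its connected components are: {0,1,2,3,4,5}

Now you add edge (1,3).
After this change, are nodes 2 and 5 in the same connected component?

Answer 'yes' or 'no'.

Initial components: {0,1,2,3,4,5}
Adding edge (1,3): both already in same component {0,1,2,3,4,5}. No change.
New components: {0,1,2,3,4,5}
Are 2 and 5 in the same component? yes

Answer: yes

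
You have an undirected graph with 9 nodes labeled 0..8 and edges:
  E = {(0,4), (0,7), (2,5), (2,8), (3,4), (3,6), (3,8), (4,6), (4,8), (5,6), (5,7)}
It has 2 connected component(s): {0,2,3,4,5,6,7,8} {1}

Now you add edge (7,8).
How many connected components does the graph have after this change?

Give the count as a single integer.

Answer: 2

Derivation:
Initial component count: 2
Add (7,8): endpoints already in same component. Count unchanged: 2.
New component count: 2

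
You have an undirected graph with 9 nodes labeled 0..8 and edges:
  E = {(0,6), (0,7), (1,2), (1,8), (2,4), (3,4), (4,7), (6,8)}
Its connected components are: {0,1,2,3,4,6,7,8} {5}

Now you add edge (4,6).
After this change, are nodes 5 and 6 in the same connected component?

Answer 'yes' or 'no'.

Initial components: {0,1,2,3,4,6,7,8} {5}
Adding edge (4,6): both already in same component {0,1,2,3,4,6,7,8}. No change.
New components: {0,1,2,3,4,6,7,8} {5}
Are 5 and 6 in the same component? no

Answer: no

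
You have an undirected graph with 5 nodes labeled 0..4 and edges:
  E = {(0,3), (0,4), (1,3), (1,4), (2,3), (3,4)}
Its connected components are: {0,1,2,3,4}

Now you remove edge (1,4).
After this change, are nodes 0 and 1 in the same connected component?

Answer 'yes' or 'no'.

Answer: yes

Derivation:
Initial components: {0,1,2,3,4}
Removing edge (1,4): not a bridge — component count unchanged at 1.
New components: {0,1,2,3,4}
Are 0 and 1 in the same component? yes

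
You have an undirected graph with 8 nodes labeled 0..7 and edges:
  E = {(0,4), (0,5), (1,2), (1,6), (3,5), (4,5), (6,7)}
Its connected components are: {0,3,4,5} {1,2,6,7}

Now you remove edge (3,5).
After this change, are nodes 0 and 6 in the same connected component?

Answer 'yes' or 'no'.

Answer: no

Derivation:
Initial components: {0,3,4,5} {1,2,6,7}
Removing edge (3,5): it was a bridge — component count 2 -> 3.
New components: {0,4,5} {1,2,6,7} {3}
Are 0 and 6 in the same component? no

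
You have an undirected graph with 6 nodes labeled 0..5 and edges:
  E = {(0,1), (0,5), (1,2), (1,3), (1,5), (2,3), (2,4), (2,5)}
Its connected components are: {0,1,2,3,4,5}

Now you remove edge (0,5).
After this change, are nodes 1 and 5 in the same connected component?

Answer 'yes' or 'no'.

Initial components: {0,1,2,3,4,5}
Removing edge (0,5): not a bridge — component count unchanged at 1.
New components: {0,1,2,3,4,5}
Are 1 and 5 in the same component? yes

Answer: yes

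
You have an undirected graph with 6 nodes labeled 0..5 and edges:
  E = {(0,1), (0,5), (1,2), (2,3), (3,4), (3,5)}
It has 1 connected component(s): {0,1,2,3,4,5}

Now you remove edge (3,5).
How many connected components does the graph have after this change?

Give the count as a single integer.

Answer: 1

Derivation:
Initial component count: 1
Remove (3,5): not a bridge. Count unchanged: 1.
  After removal, components: {0,1,2,3,4,5}
New component count: 1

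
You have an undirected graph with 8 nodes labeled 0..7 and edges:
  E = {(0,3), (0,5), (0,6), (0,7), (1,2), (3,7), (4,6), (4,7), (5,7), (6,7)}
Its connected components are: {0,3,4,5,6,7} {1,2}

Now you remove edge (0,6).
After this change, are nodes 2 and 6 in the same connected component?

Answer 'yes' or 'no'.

Initial components: {0,3,4,5,6,7} {1,2}
Removing edge (0,6): not a bridge — component count unchanged at 2.
New components: {0,3,4,5,6,7} {1,2}
Are 2 and 6 in the same component? no

Answer: no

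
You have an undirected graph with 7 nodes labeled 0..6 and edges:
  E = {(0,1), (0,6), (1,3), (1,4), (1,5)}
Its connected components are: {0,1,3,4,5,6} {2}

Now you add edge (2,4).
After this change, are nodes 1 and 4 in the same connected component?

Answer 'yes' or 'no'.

Answer: yes

Derivation:
Initial components: {0,1,3,4,5,6} {2}
Adding edge (2,4): merges {2} and {0,1,3,4,5,6}.
New components: {0,1,2,3,4,5,6}
Are 1 and 4 in the same component? yes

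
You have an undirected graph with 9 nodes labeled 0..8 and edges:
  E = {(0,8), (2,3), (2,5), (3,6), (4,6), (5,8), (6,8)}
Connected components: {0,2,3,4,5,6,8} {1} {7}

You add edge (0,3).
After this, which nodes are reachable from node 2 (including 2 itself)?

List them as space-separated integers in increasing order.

Answer: 0 2 3 4 5 6 8

Derivation:
Before: nodes reachable from 2: {0,2,3,4,5,6,8}
Adding (0,3): both endpoints already in same component. Reachability from 2 unchanged.
After: nodes reachable from 2: {0,2,3,4,5,6,8}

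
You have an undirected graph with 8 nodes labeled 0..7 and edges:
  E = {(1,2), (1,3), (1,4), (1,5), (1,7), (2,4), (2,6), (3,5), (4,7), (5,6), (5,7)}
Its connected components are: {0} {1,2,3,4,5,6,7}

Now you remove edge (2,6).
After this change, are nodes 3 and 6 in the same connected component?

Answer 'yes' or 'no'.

Initial components: {0} {1,2,3,4,5,6,7}
Removing edge (2,6): not a bridge — component count unchanged at 2.
New components: {0} {1,2,3,4,5,6,7}
Are 3 and 6 in the same component? yes

Answer: yes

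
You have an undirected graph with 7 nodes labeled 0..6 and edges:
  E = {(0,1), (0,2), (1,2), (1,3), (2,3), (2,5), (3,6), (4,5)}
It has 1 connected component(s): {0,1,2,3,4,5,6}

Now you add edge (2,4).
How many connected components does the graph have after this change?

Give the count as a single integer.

Answer: 1

Derivation:
Initial component count: 1
Add (2,4): endpoints already in same component. Count unchanged: 1.
New component count: 1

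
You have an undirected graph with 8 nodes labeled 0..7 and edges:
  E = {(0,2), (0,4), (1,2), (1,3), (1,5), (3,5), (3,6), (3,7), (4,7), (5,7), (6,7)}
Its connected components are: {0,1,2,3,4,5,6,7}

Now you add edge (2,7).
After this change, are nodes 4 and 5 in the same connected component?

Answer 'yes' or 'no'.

Initial components: {0,1,2,3,4,5,6,7}
Adding edge (2,7): both already in same component {0,1,2,3,4,5,6,7}. No change.
New components: {0,1,2,3,4,5,6,7}
Are 4 and 5 in the same component? yes

Answer: yes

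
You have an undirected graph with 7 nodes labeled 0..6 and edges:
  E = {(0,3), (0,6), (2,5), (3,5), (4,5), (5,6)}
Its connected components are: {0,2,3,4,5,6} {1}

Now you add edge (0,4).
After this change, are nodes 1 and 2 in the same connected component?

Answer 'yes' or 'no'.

Answer: no

Derivation:
Initial components: {0,2,3,4,5,6} {1}
Adding edge (0,4): both already in same component {0,2,3,4,5,6}. No change.
New components: {0,2,3,4,5,6} {1}
Are 1 and 2 in the same component? no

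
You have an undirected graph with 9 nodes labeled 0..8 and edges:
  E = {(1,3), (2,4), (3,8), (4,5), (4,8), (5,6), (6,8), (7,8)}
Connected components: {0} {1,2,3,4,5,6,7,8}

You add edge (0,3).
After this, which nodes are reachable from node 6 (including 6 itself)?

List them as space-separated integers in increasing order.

Before: nodes reachable from 6: {1,2,3,4,5,6,7,8}
Adding (0,3): merges 6's component with another. Reachability grows.
After: nodes reachable from 6: {0,1,2,3,4,5,6,7,8}

Answer: 0 1 2 3 4 5 6 7 8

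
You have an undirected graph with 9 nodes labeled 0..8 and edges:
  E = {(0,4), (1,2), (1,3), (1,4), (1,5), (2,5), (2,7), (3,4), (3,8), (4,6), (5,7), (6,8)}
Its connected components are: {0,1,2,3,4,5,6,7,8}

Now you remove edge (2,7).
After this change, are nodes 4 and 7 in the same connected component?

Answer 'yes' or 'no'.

Initial components: {0,1,2,3,4,5,6,7,8}
Removing edge (2,7): not a bridge — component count unchanged at 1.
New components: {0,1,2,3,4,5,6,7,8}
Are 4 and 7 in the same component? yes

Answer: yes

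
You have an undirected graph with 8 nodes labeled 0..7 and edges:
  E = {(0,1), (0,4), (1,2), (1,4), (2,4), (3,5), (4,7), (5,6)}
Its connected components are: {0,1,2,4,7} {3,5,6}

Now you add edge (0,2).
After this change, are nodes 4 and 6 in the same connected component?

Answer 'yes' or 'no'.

Answer: no

Derivation:
Initial components: {0,1,2,4,7} {3,5,6}
Adding edge (0,2): both already in same component {0,1,2,4,7}. No change.
New components: {0,1,2,4,7} {3,5,6}
Are 4 and 6 in the same component? no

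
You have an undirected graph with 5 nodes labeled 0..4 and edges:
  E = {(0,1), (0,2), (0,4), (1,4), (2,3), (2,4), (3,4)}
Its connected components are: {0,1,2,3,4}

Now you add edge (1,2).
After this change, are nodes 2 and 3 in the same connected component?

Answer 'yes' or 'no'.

Answer: yes

Derivation:
Initial components: {0,1,2,3,4}
Adding edge (1,2): both already in same component {0,1,2,3,4}. No change.
New components: {0,1,2,3,4}
Are 2 and 3 in the same component? yes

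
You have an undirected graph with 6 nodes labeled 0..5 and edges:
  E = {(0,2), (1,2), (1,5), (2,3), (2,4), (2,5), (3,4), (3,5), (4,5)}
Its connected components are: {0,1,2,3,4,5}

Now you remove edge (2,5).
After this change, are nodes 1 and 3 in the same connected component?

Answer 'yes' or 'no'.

Initial components: {0,1,2,3,4,5}
Removing edge (2,5): not a bridge — component count unchanged at 1.
New components: {0,1,2,3,4,5}
Are 1 and 3 in the same component? yes

Answer: yes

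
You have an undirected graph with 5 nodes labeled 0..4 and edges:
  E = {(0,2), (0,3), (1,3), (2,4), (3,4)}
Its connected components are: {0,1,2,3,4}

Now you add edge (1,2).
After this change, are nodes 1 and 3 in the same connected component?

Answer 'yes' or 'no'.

Initial components: {0,1,2,3,4}
Adding edge (1,2): both already in same component {0,1,2,3,4}. No change.
New components: {0,1,2,3,4}
Are 1 and 3 in the same component? yes

Answer: yes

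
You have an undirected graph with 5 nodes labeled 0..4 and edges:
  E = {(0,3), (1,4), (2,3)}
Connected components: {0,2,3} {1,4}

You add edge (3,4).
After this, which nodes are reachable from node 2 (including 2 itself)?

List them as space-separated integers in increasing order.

Answer: 0 1 2 3 4

Derivation:
Before: nodes reachable from 2: {0,2,3}
Adding (3,4): merges 2's component with another. Reachability grows.
After: nodes reachable from 2: {0,1,2,3,4}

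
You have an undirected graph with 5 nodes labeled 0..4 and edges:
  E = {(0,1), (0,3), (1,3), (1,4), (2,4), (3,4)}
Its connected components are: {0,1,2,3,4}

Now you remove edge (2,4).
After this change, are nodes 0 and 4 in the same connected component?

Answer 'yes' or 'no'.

Answer: yes

Derivation:
Initial components: {0,1,2,3,4}
Removing edge (2,4): it was a bridge — component count 1 -> 2.
New components: {0,1,3,4} {2}
Are 0 and 4 in the same component? yes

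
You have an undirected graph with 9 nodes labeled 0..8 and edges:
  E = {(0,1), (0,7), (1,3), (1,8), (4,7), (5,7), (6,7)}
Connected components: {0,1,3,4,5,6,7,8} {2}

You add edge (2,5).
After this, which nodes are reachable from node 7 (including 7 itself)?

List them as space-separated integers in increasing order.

Before: nodes reachable from 7: {0,1,3,4,5,6,7,8}
Adding (2,5): merges 7's component with another. Reachability grows.
After: nodes reachable from 7: {0,1,2,3,4,5,6,7,8}

Answer: 0 1 2 3 4 5 6 7 8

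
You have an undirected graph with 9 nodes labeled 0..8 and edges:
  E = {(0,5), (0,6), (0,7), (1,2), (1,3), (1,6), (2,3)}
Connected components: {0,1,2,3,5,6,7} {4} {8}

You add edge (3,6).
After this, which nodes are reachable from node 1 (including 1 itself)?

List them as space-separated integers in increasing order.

Answer: 0 1 2 3 5 6 7

Derivation:
Before: nodes reachable from 1: {0,1,2,3,5,6,7}
Adding (3,6): both endpoints already in same component. Reachability from 1 unchanged.
After: nodes reachable from 1: {0,1,2,3,5,6,7}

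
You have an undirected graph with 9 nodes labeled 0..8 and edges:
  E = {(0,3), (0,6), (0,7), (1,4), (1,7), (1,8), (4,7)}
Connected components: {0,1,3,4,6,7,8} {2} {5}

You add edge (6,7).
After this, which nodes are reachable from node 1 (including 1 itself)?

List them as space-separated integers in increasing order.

Before: nodes reachable from 1: {0,1,3,4,6,7,8}
Adding (6,7): both endpoints already in same component. Reachability from 1 unchanged.
After: nodes reachable from 1: {0,1,3,4,6,7,8}

Answer: 0 1 3 4 6 7 8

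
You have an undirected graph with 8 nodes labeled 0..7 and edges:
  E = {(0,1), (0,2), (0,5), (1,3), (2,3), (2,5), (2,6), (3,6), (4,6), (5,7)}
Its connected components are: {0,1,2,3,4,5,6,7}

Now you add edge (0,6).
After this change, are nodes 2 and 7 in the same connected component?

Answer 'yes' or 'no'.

Initial components: {0,1,2,3,4,5,6,7}
Adding edge (0,6): both already in same component {0,1,2,3,4,5,6,7}. No change.
New components: {0,1,2,3,4,5,6,7}
Are 2 and 7 in the same component? yes

Answer: yes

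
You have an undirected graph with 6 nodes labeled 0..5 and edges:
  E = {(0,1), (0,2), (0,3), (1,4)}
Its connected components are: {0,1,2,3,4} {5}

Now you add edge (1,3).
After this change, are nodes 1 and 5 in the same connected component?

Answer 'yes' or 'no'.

Answer: no

Derivation:
Initial components: {0,1,2,3,4} {5}
Adding edge (1,3): both already in same component {0,1,2,3,4}. No change.
New components: {0,1,2,3,4} {5}
Are 1 and 5 in the same component? no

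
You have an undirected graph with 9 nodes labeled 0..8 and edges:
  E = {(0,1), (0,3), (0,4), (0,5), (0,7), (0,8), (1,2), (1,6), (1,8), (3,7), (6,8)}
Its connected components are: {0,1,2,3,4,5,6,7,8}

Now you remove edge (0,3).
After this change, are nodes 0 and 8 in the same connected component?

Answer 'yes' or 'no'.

Initial components: {0,1,2,3,4,5,6,7,8}
Removing edge (0,3): not a bridge — component count unchanged at 1.
New components: {0,1,2,3,4,5,6,7,8}
Are 0 and 8 in the same component? yes

Answer: yes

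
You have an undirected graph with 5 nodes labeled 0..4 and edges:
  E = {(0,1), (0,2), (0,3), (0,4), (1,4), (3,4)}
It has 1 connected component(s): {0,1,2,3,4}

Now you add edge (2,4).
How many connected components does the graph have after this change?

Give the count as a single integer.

Initial component count: 1
Add (2,4): endpoints already in same component. Count unchanged: 1.
New component count: 1

Answer: 1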